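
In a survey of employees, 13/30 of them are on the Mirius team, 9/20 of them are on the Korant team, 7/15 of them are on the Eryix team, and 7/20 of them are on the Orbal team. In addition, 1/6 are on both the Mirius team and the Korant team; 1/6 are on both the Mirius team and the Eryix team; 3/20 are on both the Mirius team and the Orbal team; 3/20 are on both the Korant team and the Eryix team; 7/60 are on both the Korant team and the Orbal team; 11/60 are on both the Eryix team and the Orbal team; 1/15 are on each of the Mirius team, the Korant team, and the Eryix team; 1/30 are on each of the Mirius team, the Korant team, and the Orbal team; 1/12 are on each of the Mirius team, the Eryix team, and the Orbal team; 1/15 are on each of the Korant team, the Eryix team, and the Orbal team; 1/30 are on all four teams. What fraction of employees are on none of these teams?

P(union) = 13/30 + 9/20 + 7/15 + 7/20 − 1/6 − 1/6 − 3/20 − 3/20 − 7/60 − 11/60 + 1/15 + 1/30 + 1/12 + 1/15 − 1/30 = 59/60
P(none) = 1 − 59/60 = 1/60

1/60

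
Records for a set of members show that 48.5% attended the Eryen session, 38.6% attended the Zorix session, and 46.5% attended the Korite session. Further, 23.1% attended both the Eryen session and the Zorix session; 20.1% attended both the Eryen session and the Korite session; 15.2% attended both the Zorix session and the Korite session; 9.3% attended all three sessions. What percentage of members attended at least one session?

P(≥1) = 48.5 + 38.6 + 46.5 − 23.1 − 20.1 − 15.2 + 9.3 = 84.5%

84.5%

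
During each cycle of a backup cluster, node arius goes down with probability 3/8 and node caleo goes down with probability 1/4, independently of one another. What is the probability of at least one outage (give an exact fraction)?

17/32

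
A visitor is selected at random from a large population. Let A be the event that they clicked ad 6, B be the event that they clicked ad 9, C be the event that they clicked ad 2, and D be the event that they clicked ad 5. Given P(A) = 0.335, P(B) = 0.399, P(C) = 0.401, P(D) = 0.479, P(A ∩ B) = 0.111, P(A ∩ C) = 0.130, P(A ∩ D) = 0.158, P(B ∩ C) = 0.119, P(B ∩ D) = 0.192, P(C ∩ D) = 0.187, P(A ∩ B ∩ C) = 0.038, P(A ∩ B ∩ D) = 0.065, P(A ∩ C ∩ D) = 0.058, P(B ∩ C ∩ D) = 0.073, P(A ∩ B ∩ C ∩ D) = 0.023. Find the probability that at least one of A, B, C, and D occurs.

0.928

P(A ∪ B ∪ C ∪ D) = 0.335 + 0.399 + 0.401 + 0.479 − 0.111 − 0.130 − 0.158 − 0.119 − 0.192 − 0.187 + 0.038 + 0.065 + 0.058 + 0.073 − 0.023 = 0.928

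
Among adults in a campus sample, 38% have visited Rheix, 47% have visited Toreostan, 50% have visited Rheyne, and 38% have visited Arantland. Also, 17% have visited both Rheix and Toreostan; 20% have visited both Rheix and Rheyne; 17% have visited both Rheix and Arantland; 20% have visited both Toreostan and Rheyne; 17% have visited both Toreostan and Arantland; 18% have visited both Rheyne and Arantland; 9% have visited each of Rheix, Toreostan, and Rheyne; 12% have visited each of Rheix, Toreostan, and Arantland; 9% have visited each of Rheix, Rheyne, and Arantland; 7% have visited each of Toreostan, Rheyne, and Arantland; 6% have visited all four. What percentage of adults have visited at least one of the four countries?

95%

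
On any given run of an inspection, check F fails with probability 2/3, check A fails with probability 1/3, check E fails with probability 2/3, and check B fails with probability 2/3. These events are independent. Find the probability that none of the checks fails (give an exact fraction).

Independence gives P(none) = ∏(1 − pᵢ).
P(none) = (1 − 2/3) × (1 − 1/3) × (1 − 2/3) × (1 − 2/3) = 1/3 × 2/3 × 1/3 × 1/3 = 2/81

2/81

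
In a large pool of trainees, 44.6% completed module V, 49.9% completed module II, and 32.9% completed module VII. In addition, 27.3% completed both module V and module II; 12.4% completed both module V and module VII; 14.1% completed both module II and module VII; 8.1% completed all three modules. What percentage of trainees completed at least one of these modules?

P(union) = 44.6 + 49.9 + 32.9 − 27.3 − 12.4 − 14.1 + 8.1 = 81.7%

81.7%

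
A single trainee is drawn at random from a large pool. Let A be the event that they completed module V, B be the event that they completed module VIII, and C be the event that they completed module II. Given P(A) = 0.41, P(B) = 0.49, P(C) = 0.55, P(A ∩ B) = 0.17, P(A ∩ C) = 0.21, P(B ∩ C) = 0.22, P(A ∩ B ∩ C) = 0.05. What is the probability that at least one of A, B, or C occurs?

By inclusion-exclusion,
P(A ∪ B ∪ C) = 0.41 + 0.49 + 0.55 − 0.17 − 0.21 − 0.22 + 0.05 = 0.90

0.90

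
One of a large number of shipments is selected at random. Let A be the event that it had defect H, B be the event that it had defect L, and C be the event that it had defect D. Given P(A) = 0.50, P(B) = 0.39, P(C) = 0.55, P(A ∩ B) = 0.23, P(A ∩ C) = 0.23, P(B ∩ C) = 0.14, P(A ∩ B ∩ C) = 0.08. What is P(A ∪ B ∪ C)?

0.92

By inclusion-exclusion,
P(A ∪ B ∪ C) = 0.50 + 0.39 + 0.55 − 0.23 − 0.23 − 0.14 + 0.08 = 0.92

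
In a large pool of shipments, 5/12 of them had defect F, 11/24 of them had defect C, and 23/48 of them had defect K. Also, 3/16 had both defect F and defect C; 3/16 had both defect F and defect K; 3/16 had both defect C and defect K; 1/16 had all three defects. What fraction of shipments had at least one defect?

41/48

P(union) = 5/12 + 11/24 + 23/48 − 3/16 − 3/16 − 3/16 + 1/16 = 41/48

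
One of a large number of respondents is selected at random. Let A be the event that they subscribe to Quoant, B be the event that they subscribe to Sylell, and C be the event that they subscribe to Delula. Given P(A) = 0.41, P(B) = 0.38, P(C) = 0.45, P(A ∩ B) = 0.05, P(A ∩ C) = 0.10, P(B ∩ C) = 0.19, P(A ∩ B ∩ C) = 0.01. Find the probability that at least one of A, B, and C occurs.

By inclusion–exclusion:
P(A ∪ B ∪ C) = 0.41 + 0.38 + 0.45 − 0.05 − 0.10 − 0.19 + 0.01 = 0.91

0.91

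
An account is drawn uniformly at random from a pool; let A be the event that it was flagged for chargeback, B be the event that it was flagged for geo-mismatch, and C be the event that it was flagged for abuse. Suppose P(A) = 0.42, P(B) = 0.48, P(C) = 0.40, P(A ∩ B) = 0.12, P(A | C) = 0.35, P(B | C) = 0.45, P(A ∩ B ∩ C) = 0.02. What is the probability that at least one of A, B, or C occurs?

P(A ∩ C) = P(C)·P(A|C) = 0.40 × 0.35 = 0.14
P(B ∩ C) = P(C)·P(B|C) = 0.40 × 0.45 = 0.18
P(A ∪ B ∪ C) = 0.42 + 0.48 + 0.40 − 0.12 − 0.14 − 0.18 + 0.02 = 0.88

0.88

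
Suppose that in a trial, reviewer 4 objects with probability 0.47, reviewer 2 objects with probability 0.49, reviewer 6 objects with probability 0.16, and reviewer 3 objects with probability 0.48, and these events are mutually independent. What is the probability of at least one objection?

0.88193296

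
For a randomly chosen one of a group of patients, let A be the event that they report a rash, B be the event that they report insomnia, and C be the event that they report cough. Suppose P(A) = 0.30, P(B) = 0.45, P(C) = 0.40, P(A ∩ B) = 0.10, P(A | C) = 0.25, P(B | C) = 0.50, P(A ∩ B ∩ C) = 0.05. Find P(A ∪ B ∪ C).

0.80

P(A ∩ C) = P(C)·P(A|C) = 0.40 × 0.25 = 0.10
P(B ∩ C) = P(C)·P(B|C) = 0.40 × 0.50 = 0.20
By inclusion-exclusion,
P(A ∪ B ∪ C) = 0.30 + 0.45 + 0.40 − 0.10 − 0.10 − 0.20 + 0.05 = 0.80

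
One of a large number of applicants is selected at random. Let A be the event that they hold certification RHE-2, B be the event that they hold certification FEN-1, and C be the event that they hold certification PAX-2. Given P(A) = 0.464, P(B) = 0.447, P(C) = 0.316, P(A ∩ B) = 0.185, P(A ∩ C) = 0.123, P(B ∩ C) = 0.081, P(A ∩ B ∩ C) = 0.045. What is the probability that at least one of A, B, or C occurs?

0.883

P(A ∪ B ∪ C) = 0.464 + 0.447 + 0.316 − 0.185 − 0.123 − 0.081 + 0.045 = 0.883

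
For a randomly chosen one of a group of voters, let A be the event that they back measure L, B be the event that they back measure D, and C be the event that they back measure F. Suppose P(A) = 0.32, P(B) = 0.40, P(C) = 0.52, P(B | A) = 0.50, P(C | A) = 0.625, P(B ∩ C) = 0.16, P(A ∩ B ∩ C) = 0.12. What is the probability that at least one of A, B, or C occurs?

0.84

P(A ∩ B) = P(A)·P(B|A) = 0.32 × 0.50 = 0.16
P(A ∩ C) = P(A)·P(C|A) = 0.32 × 0.625 = 0.20
By inclusion–exclusion:
P(A ∪ B ∪ C) = 0.32 + 0.40 + 0.52 − 0.16 − 0.20 − 0.16 + 0.12 = 0.84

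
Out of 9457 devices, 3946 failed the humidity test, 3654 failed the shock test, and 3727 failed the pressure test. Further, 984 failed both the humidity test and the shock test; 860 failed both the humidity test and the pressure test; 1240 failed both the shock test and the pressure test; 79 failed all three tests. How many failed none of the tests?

Inclusion–exclusion gives
|union| = 3946 + 3654 + 3727 − 984 − 860 − 1240 + 79 = 8322
None: 9457 − 8322 = 1135

1135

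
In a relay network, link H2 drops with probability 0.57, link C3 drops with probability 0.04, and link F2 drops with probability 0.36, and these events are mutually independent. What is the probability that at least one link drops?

Independence gives P(none) = ∏(1 − pᵢ).
P(none) = (1 − 0.57) × (1 − 0.04) × (1 − 0.36) = 0.43 × 0.96 × 0.64 = 0.264192
P(at least one) = 1 − 0.264192 = 0.735808

0.735808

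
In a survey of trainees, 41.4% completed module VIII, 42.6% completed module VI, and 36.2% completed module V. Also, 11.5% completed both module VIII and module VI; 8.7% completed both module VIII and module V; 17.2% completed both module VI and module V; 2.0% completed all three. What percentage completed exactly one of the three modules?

51.4%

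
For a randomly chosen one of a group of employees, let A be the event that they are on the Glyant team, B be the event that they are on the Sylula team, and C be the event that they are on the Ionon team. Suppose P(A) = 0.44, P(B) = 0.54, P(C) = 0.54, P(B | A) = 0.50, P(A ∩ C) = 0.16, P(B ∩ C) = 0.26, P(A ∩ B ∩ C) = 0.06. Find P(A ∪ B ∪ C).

0.94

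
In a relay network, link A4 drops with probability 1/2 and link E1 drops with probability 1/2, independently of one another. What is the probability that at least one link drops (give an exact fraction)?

3/4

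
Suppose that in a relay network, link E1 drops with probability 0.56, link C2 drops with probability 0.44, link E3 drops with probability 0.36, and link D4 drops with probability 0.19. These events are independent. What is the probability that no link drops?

0.12773376

Independence gives P(none) = ∏(1 − pᵢ).
P(none) = (1 − 0.56) × (1 − 0.44) × (1 − 0.36) × (1 − 0.19) = 0.44 × 0.56 × 0.64 × 0.81 = 0.12773376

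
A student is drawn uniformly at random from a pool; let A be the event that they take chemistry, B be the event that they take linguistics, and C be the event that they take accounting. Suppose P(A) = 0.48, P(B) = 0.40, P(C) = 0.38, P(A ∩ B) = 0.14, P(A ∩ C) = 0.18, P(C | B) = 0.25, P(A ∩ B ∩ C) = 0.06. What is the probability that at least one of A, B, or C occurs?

0.90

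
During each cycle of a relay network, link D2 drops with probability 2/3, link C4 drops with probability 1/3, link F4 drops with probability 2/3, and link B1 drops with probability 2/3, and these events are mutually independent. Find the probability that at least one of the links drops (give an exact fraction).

79/81

P(none) = (1 − 2/3) × (1 − 1/3) × (1 − 2/3) × (1 − 2/3) = 1/3 × 2/3 × 1/3 × 1/3 = 2/81
P(at least one) = 1 − 2/81 = 79/81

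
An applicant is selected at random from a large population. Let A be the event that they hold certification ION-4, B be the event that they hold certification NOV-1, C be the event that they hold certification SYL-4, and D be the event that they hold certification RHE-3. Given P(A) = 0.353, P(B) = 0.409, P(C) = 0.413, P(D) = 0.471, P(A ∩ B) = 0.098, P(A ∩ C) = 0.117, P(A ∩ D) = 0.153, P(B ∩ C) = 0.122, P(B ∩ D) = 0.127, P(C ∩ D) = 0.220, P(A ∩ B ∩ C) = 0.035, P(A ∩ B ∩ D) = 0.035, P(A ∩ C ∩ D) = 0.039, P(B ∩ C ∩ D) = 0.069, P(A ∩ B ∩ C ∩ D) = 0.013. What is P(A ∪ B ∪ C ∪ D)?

0.974

Inclusion–exclusion gives
P(A ∪ B ∪ C ∪ D) = 0.353 + 0.409 + 0.413 + 0.471 − 0.098 − 0.117 − 0.153 − 0.122 − 0.127 − 0.220 + 0.035 + 0.035 + 0.039 + 0.069 − 0.013 = 0.974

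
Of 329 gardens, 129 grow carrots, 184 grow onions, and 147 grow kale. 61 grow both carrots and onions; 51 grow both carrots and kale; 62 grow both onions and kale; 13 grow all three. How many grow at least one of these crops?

|at least one| = 129 + 184 + 147 − 61 − 51 − 62 + 13 = 299

299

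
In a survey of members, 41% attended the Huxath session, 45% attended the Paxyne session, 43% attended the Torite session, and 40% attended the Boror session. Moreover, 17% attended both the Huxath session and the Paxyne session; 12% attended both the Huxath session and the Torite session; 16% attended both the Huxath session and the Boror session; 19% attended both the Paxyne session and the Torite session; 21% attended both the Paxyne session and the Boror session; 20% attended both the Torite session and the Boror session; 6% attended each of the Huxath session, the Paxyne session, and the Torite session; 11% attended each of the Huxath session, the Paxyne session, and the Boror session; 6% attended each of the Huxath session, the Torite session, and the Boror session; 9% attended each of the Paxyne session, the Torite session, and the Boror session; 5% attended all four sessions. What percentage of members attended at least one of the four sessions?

91%

P(≥1) = 41 + 45 + 43 + 40 − 17 − 12 − 16 − 19 − 21 − 20 + 6 + 11 + 6 + 9 − 5 = 91%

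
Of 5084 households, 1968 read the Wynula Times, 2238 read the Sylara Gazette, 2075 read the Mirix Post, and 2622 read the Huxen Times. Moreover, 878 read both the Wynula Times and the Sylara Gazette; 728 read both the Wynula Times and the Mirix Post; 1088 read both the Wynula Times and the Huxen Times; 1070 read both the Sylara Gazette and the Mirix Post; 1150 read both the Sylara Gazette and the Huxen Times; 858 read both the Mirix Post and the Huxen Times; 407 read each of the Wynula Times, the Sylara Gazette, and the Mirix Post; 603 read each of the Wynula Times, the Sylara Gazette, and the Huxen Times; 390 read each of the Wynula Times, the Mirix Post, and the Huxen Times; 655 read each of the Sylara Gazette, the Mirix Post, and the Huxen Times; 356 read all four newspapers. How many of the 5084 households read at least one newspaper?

Using inclusion–exclusion:
N(≥1) = 1968 + 2238 + 2075 + 2622 − 878 − 728 − 1088 − 1070 − 1150 − 858 + 407 + 603 + 390 + 655 − 356 = 4830

4830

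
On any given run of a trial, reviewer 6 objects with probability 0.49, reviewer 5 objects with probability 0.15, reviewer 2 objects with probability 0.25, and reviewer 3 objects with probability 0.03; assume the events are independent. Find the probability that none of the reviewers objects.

P(none) = (1 − 0.49) × (1 − 0.15) × (1 − 0.25) × (1 − 0.03) = 0.51 × 0.85 × 0.75 × 0.97 = 0.31537125

0.31537125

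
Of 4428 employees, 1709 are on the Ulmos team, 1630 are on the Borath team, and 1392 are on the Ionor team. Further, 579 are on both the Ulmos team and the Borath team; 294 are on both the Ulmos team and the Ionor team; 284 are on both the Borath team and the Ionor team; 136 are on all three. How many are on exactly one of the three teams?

2825

By inclusion–exclusion (exactly-one form):
N(exactly one) = 1709 + 1630 + 1392 − 2·579 − 2·294 − 2·284 + 3·136 = 2825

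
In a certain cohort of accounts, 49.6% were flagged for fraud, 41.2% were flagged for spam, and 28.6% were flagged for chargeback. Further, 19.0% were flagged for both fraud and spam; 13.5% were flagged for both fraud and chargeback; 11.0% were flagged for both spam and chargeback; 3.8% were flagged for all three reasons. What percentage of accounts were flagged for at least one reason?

79.7%

P(at least one) = 49.6 + 41.2 + 28.6 − 19.0 − 13.5 − 11.0 + 3.8 = 79.7%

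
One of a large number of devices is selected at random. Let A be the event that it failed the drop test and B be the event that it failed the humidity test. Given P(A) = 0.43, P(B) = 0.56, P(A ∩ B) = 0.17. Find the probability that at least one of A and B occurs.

0.82

By inclusion–exclusion:
P(A ∪ B) = 0.43 + 0.56 − 0.17 = 0.82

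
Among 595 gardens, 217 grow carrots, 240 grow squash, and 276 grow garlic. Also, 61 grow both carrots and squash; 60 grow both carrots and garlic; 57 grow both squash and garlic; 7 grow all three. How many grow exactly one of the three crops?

398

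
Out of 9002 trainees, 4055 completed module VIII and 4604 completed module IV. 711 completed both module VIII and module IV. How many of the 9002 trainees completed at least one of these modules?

7948

N(≥1) = 4055 + 4604 − 711 = 7948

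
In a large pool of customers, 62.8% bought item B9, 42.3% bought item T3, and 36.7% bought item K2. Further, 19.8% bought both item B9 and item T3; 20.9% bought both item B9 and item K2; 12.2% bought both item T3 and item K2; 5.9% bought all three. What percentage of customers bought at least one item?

94.8%

By inclusion–exclusion:
P(union) = 62.8 + 42.3 + 36.7 − 19.8 − 20.9 − 12.2 + 5.9 = 94.8%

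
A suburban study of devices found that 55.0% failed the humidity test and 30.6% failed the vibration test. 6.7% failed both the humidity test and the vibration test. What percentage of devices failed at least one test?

78.9%

P(at least one) = 55.0 + 30.6 − 6.7 = 78.9%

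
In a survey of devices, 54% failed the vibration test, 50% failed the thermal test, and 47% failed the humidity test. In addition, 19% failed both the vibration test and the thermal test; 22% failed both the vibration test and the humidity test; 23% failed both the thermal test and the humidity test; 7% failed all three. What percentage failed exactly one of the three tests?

44%

Using the inclusion–exclusion count for exactly one event:
P(exactly one) = 54 + 50 + 47 − 2·19 − 2·22 − 2·23 + 3·7 = 44%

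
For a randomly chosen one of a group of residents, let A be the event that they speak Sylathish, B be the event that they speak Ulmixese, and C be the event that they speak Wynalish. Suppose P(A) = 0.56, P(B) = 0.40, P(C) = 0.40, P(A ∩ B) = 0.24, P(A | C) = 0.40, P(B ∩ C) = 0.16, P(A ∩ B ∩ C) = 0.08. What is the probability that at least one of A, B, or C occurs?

0.88

P(A ∩ C) = P(C)·P(A|C) = 0.40 × 0.40 = 0.16
By inclusion–exclusion:
P(A ∪ B ∪ C) = 0.56 + 0.40 + 0.40 − 0.24 − 0.16 − 0.16 + 0.08 = 0.88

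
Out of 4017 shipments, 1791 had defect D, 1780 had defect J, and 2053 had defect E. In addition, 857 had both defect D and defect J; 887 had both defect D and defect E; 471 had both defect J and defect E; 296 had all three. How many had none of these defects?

312

Using inclusion–exclusion:
N(≥1) = 1791 + 1780 + 2053 − 857 − 887 − 471 + 296 = 3705
None: 4017 − 3705 = 312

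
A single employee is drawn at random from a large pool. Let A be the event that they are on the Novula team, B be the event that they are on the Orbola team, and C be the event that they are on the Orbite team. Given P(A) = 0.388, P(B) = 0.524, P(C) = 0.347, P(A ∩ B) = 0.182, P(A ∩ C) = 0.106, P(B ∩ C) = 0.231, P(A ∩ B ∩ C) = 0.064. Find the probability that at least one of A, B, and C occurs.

P(A ∪ B ∪ C) = 0.388 + 0.524 + 0.347 − 0.182 − 0.106 − 0.231 + 0.064 = 0.804

0.804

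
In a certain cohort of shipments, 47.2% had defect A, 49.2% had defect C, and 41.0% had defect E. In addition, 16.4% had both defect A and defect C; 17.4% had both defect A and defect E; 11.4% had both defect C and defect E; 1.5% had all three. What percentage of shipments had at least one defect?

93.7%

P(at least one) = 47.2 + 49.2 + 41.0 − 16.4 − 17.4 − 11.4 + 1.5 = 93.7%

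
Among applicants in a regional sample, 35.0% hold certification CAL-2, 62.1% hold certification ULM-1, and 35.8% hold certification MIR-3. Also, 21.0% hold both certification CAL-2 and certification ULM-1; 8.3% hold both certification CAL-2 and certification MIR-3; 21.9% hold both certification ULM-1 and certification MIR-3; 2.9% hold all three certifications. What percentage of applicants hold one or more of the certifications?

Using inclusion–exclusion:
P(at least one) = 35.0 + 62.1 + 35.8 − 21.0 − 8.3 − 21.9 + 2.9 = 84.6%

84.6%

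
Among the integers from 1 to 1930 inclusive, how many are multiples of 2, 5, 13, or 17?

1260

Inclusion–exclusion gives
floor(1930/2) + floor(1930/5) + floor(1930/13) + floor(1930/17) − floor(1930/10) − floor(1930/26) − floor(1930/34) − floor(1930/65) − floor(1930/85) − floor(1930/221) + floor(1930/130) + floor(1930/170) + floor(1930/442) + floor(1930/1105) − floor(1930/2210) = 965 + 386 + 148 + 113 − 193 − 74 − 56 − 29 − 22 − 8 + 14 + 11 + 4 + 1 − 0 = 1260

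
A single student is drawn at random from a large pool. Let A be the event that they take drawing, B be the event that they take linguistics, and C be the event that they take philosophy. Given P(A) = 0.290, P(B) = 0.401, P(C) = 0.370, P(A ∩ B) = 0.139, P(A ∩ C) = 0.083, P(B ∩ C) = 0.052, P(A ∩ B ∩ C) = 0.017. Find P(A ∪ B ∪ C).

P(A ∪ B ∪ C) = 0.290 + 0.401 + 0.370 − 0.139 − 0.083 − 0.052 + 0.017 = 0.804

0.804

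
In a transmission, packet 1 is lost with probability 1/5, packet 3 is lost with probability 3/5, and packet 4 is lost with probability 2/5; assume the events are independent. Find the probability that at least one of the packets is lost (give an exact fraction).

101/125

P(none) = (1 − 1/5) × (1 − 3/5) × (1 − 2/5) = 4/5 × 2/5 × 3/5 = 24/125
P(at least one) = 1 − 24/125 = 101/125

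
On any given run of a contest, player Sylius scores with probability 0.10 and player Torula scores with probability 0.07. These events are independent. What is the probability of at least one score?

0.163

Since the events are independent, P(none) is the product of the individual non-occurrence probabilities.
P(none) = (1 − 0.10) × (1 − 0.07) = 0.90 × 0.93 = 0.837
P(at least one) = 1 − 0.837 = 0.163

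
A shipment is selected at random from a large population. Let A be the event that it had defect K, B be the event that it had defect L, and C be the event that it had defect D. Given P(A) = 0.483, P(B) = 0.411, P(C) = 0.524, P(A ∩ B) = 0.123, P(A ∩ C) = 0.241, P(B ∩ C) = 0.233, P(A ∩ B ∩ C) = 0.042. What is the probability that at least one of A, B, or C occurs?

0.863

P(A ∪ B ∪ C) = 0.483 + 0.411 + 0.524 − 0.123 − 0.241 − 0.233 + 0.042 = 0.863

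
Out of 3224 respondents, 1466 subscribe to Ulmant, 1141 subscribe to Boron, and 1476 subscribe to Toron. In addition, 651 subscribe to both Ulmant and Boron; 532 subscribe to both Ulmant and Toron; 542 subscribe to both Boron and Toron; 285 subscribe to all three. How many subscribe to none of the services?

Using inclusion–exclusion:
|at least one| = 1466 + 1141 + 1476 − 651 − 532 − 542 + 285 = 2643
None: 3224 − 2643 = 581

581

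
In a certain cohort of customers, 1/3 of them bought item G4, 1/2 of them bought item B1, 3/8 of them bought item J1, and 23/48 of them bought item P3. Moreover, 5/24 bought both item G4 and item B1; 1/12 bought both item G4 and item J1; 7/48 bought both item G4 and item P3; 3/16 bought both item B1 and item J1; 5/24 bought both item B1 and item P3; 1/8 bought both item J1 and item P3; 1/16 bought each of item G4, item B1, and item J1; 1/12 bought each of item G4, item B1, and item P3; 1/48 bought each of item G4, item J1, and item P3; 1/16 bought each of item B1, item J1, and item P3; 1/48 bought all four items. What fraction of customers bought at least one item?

15/16

By inclusion-exclusion,
P(≥1) = 1/3 + 1/2 + 3/8 + 23/48 − 5/24 − 1/12 − 7/48 − 3/16 − 5/24 − 1/8 + 1/16 + 1/12 + 1/48 + 1/16 − 1/48 = 15/16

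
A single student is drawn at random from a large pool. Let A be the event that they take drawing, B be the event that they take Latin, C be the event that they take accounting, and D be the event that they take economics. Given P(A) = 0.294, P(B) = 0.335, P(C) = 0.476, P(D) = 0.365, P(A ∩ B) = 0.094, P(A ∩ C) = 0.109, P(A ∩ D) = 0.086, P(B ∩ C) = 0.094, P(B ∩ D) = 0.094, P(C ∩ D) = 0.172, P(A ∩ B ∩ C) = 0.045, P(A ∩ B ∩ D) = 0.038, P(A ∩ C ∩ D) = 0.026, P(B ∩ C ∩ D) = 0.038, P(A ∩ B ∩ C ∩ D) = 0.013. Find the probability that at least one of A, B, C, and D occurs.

0.955

By inclusion–exclusion:
P(A ∪ B ∪ C ∪ D) = 0.294 + 0.335 + 0.476 + 0.365 − 0.094 − 0.109 − 0.086 − 0.094 − 0.094 − 0.172 + 0.045 + 0.038 + 0.026 + 0.038 − 0.013 = 0.955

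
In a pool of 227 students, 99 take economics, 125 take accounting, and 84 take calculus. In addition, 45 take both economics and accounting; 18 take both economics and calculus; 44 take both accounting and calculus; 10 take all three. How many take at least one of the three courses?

|at least one| = 99 + 125 + 84 − 45 − 18 − 44 + 10 = 211

211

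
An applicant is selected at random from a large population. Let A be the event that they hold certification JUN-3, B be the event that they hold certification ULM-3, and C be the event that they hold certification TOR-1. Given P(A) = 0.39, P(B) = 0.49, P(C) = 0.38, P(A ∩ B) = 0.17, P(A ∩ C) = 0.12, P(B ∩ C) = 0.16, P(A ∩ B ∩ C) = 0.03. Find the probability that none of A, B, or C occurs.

0.16

Inclusion–exclusion gives
P(A ∪ B ∪ C) = 0.39 + 0.49 + 0.38 − 0.17 − 0.12 − 0.16 + 0.03 = 0.84
P(none) = 1 − 0.84 = 0.16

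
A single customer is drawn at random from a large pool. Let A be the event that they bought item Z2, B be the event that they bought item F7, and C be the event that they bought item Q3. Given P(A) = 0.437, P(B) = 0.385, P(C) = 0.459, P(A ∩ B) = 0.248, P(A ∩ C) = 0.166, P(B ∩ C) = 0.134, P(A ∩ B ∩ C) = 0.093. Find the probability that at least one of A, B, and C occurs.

0.826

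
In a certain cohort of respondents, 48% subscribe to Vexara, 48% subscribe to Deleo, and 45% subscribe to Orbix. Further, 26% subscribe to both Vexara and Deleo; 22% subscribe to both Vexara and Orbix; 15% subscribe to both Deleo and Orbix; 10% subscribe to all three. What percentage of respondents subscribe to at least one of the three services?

88%

P(≥1) = 48 + 48 + 45 − 26 − 22 − 15 + 10 = 88%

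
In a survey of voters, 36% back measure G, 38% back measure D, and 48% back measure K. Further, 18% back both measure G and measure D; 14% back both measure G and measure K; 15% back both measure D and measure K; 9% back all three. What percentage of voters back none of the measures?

Apply inclusion-exclusion:
P(at least one) = 36 + 38 + 48 − 18 − 14 − 15 + 9 = 84%
P(none) = 100% − 84% = 16%

16%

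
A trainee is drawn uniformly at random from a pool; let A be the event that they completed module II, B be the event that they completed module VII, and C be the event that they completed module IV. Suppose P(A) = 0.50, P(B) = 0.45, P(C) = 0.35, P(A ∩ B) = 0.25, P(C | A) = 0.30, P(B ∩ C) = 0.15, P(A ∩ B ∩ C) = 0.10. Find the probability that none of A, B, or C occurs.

0.15

P(A ∩ C) = P(A)·P(C|A) = 0.50 × 0.30 = 0.15
P(A ∪ B ∪ C) = 0.50 + 0.45 + 0.35 − 0.25 − 0.15 − 0.15 + 0.10 = 0.85
P(none) = 1 − 0.85 = 0.15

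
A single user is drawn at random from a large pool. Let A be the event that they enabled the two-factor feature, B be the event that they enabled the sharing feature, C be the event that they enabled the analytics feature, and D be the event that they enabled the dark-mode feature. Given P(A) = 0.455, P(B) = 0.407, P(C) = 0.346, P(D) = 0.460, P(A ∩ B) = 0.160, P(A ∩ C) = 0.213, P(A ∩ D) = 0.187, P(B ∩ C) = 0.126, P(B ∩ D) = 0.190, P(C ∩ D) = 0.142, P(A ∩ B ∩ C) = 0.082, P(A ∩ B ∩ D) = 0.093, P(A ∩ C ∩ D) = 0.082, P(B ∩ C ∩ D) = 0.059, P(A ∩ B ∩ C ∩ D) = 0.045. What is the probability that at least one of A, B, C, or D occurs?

0.921

P(A ∪ B ∪ C ∪ D) = 0.455 + 0.407 + 0.346 + 0.460 − 0.160 − 0.213 − 0.187 − 0.126 − 0.190 − 0.142 + 0.082 + 0.093 + 0.082 + 0.059 − 0.045 = 0.921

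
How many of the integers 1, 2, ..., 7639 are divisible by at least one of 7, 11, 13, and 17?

2467

floor(7639/7) + floor(7639/11) + floor(7639/13) + floor(7639/17) − floor(7639/77) − floor(7639/91) − floor(7639/119) − floor(7639/143) − floor(7639/187) − floor(7639/221) + floor(7639/1001) + floor(7639/1309) + floor(7639/1547) + floor(7639/2431) − floor(7639/17017) = 1091 + 694 + 587 + 449 − 99 − 83 − 64 − 53 − 40 − 34 + 7 + 5 + 4 + 3 − 0 = 2467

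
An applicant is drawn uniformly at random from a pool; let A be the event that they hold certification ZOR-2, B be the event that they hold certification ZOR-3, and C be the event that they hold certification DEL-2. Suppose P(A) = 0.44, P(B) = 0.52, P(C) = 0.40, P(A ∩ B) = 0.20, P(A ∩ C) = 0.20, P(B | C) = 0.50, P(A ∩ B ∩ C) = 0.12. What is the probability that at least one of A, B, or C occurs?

0.88

P(B ∩ C) = P(C)·P(B|C) = 0.40 × 0.50 = 0.20
By inclusion–exclusion:
P(A ∪ B ∪ C) = 0.44 + 0.52 + 0.40 − 0.20 − 0.20 − 0.20 + 0.12 = 0.88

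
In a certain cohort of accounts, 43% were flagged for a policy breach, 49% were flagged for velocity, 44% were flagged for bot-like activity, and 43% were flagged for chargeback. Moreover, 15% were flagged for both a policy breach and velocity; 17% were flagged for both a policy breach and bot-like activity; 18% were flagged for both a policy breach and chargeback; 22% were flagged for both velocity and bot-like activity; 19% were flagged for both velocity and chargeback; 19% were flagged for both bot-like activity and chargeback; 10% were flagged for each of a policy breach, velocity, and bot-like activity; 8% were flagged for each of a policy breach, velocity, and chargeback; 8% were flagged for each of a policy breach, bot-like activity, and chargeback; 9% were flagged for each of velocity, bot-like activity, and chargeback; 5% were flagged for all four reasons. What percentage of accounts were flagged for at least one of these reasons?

By inclusion–exclusion:
P(≥1) = 43 + 49 + 44 + 43 − 15 − 17 − 18 − 22 − 19 − 19 + 10 + 8 + 8 + 9 − 5 = 99%

99%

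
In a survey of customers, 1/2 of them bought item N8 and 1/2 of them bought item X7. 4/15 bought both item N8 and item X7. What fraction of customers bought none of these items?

Apply inclusion-exclusion:
P(at least one) = 1/2 + 1/2 − 4/15 = 11/15
P(none) = 1 − 11/15 = 4/15

4/15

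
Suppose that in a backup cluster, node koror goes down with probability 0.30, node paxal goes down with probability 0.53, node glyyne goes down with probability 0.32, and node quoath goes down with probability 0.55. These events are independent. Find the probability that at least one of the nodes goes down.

Independence gives P(none) = ∏(1 − pᵢ).
P(none) = (1 − 0.30) × (1 − 0.53) × (1 − 0.32) × (1 − 0.55) = 0.70 × 0.47 × 0.68 × 0.45 = 0.100674
P(at least one) = 1 − 0.100674 = 0.899326

0.899326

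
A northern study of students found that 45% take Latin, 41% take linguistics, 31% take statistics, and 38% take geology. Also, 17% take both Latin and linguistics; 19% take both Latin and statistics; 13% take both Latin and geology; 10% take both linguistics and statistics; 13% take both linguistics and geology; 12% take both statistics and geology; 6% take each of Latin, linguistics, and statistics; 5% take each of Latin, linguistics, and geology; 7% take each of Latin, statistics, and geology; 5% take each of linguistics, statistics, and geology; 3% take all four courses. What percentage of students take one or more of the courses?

91%

Using inclusion–exclusion:
P(at least one) = 45 + 41 + 31 + 38 − 17 − 19 − 13 − 10 − 13 − 12 + 6 + 5 + 7 + 5 − 3 = 91%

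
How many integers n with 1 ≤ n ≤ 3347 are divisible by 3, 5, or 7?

1816

⌊3347/3⌋ + ⌊3347/5⌋ + ⌊3347/7⌋ − ⌊3347/15⌋ − ⌊3347/21⌋ − ⌊3347/35⌋ + ⌊3347/105⌋ = 1115 + 669 + 478 − 223 − 159 − 95 + 31 = 1816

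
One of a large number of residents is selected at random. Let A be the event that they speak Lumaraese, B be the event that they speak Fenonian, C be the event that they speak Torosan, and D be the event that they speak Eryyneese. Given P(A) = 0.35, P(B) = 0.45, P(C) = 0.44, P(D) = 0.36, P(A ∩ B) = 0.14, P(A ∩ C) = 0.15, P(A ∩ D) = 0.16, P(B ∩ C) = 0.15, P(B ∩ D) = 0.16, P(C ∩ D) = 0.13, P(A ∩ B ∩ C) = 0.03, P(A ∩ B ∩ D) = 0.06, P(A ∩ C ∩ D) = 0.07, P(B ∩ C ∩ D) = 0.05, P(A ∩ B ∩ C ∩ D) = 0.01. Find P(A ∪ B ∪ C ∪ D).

0.91

By inclusion–exclusion:
P(A ∪ B ∪ C ∪ D) = 0.35 + 0.45 + 0.44 + 0.36 − 0.14 − 0.15 − 0.16 − 0.15 − 0.16 − 0.13 + 0.03 + 0.06 + 0.07 + 0.05 − 0.01 = 0.91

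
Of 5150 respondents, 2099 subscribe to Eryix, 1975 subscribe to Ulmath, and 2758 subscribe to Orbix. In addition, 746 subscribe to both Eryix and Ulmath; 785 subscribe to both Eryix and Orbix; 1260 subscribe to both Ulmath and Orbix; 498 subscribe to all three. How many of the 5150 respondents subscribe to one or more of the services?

|at least one| = 2099 + 1975 + 2758 − 746 − 785 − 1260 + 498 = 4539

4539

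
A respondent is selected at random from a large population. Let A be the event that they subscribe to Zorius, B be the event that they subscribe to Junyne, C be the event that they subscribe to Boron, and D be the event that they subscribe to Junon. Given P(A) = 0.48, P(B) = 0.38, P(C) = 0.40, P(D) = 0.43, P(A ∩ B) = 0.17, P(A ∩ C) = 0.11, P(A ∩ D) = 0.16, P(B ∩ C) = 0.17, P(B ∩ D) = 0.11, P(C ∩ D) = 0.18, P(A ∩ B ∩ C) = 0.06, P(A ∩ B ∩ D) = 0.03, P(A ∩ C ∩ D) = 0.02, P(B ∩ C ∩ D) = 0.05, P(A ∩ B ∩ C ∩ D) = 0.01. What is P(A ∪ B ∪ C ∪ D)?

Inclusion–exclusion gives
P(A ∪ B ∪ C ∪ D) = 0.48 + 0.38 + 0.40 + 0.43 − 0.17 − 0.11 − 0.16 − 0.17 − 0.11 − 0.18 + 0.06 + 0.03 + 0.02 + 0.05 − 0.01 = 0.94

0.94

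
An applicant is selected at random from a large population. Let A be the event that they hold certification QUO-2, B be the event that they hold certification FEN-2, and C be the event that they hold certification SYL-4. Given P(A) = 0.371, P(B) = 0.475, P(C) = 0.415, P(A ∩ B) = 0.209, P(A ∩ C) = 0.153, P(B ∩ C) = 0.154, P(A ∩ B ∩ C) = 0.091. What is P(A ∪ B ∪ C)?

0.836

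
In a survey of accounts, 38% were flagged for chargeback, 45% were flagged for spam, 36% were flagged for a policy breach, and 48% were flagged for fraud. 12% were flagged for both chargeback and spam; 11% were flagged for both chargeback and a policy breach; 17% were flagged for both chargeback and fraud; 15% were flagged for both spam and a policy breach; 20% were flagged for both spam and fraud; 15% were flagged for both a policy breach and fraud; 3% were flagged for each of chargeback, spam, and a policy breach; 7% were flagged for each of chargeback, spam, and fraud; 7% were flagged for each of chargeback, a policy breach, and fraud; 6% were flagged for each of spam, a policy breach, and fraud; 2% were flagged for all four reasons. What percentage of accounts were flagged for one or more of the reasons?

98%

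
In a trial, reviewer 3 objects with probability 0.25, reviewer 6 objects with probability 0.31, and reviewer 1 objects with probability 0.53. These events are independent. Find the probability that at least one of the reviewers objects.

P(none) = (1 − 0.25) × (1 − 0.31) × (1 − 0.53) = 0.75 × 0.69 × 0.47 = 0.243225
P(at least one) = 1 − 0.243225 = 0.756775

0.756775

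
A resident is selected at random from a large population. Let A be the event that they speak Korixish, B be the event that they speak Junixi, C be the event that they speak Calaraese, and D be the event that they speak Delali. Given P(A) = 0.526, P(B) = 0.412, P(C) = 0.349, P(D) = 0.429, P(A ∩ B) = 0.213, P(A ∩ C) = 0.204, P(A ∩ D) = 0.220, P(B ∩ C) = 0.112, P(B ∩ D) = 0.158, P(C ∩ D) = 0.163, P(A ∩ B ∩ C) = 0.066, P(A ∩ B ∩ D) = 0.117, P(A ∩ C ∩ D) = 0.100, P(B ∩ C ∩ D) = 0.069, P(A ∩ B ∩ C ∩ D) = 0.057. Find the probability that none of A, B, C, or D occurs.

By inclusion–exclusion:
P(A ∪ B ∪ C ∪ D) = 0.526 + 0.412 + 0.349 + 0.429 − 0.213 − 0.204 − 0.220 − 0.112 − 0.158 − 0.163 + 0.066 + 0.117 + 0.100 + 0.069 − 0.057 = 0.941
P(none) = 1 − 0.941 = 0.059

0.059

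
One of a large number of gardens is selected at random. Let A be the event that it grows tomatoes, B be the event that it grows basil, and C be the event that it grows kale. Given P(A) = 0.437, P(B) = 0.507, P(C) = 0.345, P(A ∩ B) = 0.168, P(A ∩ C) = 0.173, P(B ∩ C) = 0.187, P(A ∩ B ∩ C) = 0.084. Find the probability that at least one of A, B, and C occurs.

0.845

By inclusion-exclusion,
P(A ∪ B ∪ C) = 0.437 + 0.507 + 0.345 − 0.168 − 0.173 − 0.187 + 0.084 = 0.845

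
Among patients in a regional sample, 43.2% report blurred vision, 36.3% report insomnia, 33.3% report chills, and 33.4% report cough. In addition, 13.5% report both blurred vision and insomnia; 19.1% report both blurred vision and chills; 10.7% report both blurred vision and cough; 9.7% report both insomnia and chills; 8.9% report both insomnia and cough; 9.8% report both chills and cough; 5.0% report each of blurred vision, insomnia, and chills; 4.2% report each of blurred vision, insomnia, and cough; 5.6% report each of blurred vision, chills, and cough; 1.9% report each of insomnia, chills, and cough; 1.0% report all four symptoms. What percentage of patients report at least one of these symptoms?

Inclusion–exclusion gives
P(at least one) = 43.2 + 36.3 + 33.3 + 33.4 − 13.5 − 19.1 − 10.7 − 9.7 − 8.9 − 9.8 + 5.0 + 4.2 + 5.6 + 1.9 − 1.0 = 90.2%

90.2%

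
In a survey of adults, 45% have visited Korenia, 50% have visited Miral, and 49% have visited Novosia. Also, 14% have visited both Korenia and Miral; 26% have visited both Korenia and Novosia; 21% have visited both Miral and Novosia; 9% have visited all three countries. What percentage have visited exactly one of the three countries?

49%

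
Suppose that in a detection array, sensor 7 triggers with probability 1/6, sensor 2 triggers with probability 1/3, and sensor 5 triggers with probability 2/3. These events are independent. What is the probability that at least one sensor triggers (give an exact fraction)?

Independence gives P(none) = ∏(1 − pᵢ).
P(none) = (1 − 1/6) × (1 − 1/3) × (1 − 2/3) = 5/6 × 2/3 × 1/3 = 5/27
P(at least one) = 1 − 5/27 = 22/27

22/27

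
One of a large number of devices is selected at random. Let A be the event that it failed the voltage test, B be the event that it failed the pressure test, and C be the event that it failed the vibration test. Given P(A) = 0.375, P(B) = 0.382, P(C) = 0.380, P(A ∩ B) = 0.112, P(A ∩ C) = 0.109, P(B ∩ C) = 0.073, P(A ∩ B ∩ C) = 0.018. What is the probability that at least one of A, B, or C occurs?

0.861

P(A ∪ B ∪ C) = 0.375 + 0.382 + 0.380 − 0.112 − 0.109 − 0.073 + 0.018 = 0.861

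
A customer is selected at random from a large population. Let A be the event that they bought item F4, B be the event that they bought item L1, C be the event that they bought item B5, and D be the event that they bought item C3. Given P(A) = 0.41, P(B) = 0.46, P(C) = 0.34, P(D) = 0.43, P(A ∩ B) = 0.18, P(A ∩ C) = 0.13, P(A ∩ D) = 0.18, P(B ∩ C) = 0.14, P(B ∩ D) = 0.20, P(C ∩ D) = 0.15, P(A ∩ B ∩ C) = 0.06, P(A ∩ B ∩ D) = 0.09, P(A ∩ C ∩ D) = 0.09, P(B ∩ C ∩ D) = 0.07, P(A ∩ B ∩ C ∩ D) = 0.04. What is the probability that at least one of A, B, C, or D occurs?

P(A ∪ B ∪ C ∪ D) = 0.41 + 0.46 + 0.34 + 0.43 − 0.18 − 0.13 − 0.18 − 0.14 − 0.20 − 0.15 + 0.06 + 0.09 + 0.09 + 0.07 − 0.04 = 0.93

0.93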